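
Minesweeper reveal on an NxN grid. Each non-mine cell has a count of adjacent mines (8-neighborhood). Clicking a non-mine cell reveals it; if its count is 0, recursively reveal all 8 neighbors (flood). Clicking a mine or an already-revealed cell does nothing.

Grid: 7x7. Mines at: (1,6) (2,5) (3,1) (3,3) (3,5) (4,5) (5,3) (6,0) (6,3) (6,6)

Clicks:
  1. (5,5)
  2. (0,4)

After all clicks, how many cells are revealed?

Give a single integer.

Answer: 18

Derivation:
Click 1 (5,5) count=2: revealed 1 new [(5,5)] -> total=1
Click 2 (0,4) count=0: revealed 17 new [(0,0) (0,1) (0,2) (0,3) (0,4) (0,5) (1,0) (1,1) (1,2) (1,3) (1,4) (1,5) (2,0) (2,1) (2,2) (2,3) (2,4)] -> total=18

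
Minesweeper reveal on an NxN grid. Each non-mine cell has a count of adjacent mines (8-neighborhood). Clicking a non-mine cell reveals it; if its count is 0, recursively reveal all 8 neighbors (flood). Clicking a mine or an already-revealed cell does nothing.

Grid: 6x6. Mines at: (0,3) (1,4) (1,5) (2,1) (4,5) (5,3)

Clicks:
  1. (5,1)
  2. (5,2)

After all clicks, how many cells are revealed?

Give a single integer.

Click 1 (5,1) count=0: revealed 9 new [(3,0) (3,1) (3,2) (4,0) (4,1) (4,2) (5,0) (5,1) (5,2)] -> total=9
Click 2 (5,2) count=1: revealed 0 new [(none)] -> total=9

Answer: 9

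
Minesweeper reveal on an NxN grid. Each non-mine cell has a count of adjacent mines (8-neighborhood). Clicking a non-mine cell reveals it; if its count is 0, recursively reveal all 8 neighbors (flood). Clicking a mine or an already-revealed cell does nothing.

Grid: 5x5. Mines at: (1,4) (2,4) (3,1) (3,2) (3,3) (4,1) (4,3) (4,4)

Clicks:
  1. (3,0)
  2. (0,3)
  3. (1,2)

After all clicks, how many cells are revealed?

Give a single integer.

Answer: 13

Derivation:
Click 1 (3,0) count=2: revealed 1 new [(3,0)] -> total=1
Click 2 (0,3) count=1: revealed 1 new [(0,3)] -> total=2
Click 3 (1,2) count=0: revealed 11 new [(0,0) (0,1) (0,2) (1,0) (1,1) (1,2) (1,3) (2,0) (2,1) (2,2) (2,3)] -> total=13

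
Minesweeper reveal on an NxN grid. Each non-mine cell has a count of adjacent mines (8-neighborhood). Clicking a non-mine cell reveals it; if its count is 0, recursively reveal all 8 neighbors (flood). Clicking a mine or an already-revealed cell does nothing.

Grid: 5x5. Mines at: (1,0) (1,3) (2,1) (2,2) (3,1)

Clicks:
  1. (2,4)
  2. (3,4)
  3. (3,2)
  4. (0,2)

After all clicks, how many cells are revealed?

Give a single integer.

Answer: 9

Derivation:
Click 1 (2,4) count=1: revealed 1 new [(2,4)] -> total=1
Click 2 (3,4) count=0: revealed 7 new [(2,3) (3,2) (3,3) (3,4) (4,2) (4,3) (4,4)] -> total=8
Click 3 (3,2) count=3: revealed 0 new [(none)] -> total=8
Click 4 (0,2) count=1: revealed 1 new [(0,2)] -> total=9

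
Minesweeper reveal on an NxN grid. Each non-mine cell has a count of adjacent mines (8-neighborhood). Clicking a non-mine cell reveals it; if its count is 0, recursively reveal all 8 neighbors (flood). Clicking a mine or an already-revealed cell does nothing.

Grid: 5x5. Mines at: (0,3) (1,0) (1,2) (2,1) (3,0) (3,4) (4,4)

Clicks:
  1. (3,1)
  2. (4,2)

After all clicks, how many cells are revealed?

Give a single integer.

Click 1 (3,1) count=2: revealed 1 new [(3,1)] -> total=1
Click 2 (4,2) count=0: revealed 5 new [(3,2) (3,3) (4,1) (4,2) (4,3)] -> total=6

Answer: 6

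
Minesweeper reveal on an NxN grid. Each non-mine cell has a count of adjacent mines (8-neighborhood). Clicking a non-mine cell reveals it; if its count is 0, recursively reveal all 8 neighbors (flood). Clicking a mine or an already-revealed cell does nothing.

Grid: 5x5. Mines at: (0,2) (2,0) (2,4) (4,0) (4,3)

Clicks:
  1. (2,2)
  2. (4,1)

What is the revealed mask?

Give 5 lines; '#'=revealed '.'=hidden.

Answer: .....
.###.
.###.
.###.
.#...

Derivation:
Click 1 (2,2) count=0: revealed 9 new [(1,1) (1,2) (1,3) (2,1) (2,2) (2,3) (3,1) (3,2) (3,3)] -> total=9
Click 2 (4,1) count=1: revealed 1 new [(4,1)] -> total=10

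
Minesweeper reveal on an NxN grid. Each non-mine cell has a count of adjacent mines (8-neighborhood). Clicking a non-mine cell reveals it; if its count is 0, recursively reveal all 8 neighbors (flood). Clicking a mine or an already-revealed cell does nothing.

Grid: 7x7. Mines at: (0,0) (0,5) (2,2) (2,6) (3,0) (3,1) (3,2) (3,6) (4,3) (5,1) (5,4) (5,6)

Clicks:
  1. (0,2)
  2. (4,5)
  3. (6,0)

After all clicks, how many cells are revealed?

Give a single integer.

Answer: 10

Derivation:
Click 1 (0,2) count=0: revealed 8 new [(0,1) (0,2) (0,3) (0,4) (1,1) (1,2) (1,3) (1,4)] -> total=8
Click 2 (4,5) count=3: revealed 1 new [(4,5)] -> total=9
Click 3 (6,0) count=1: revealed 1 new [(6,0)] -> total=10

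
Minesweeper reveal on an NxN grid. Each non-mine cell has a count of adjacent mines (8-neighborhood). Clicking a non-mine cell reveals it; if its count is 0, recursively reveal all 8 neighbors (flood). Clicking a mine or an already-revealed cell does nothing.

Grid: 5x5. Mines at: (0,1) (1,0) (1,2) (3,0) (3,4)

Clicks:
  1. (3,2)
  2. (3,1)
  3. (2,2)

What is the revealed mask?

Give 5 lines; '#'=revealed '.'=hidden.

Answer: .....
.....
.###.
.###.
.###.

Derivation:
Click 1 (3,2) count=0: revealed 9 new [(2,1) (2,2) (2,3) (3,1) (3,2) (3,3) (4,1) (4,2) (4,3)] -> total=9
Click 2 (3,1) count=1: revealed 0 new [(none)] -> total=9
Click 3 (2,2) count=1: revealed 0 new [(none)] -> total=9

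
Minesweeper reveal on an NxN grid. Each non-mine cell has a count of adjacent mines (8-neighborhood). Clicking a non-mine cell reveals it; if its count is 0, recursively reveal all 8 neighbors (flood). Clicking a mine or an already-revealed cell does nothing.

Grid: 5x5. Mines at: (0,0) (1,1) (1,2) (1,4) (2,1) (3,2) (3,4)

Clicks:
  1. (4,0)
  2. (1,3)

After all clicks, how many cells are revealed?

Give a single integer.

Answer: 5

Derivation:
Click 1 (4,0) count=0: revealed 4 new [(3,0) (3,1) (4,0) (4,1)] -> total=4
Click 2 (1,3) count=2: revealed 1 new [(1,3)] -> total=5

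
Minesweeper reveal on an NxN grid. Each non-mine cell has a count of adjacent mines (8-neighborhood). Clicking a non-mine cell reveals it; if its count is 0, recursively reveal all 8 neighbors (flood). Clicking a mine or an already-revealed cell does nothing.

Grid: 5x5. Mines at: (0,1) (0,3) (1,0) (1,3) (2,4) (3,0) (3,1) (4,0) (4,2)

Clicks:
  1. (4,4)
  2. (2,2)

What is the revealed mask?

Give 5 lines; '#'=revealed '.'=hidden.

Click 1 (4,4) count=0: revealed 4 new [(3,3) (3,4) (4,3) (4,4)] -> total=4
Click 2 (2,2) count=2: revealed 1 new [(2,2)] -> total=5

Answer: .....
.....
..#..
...##
...##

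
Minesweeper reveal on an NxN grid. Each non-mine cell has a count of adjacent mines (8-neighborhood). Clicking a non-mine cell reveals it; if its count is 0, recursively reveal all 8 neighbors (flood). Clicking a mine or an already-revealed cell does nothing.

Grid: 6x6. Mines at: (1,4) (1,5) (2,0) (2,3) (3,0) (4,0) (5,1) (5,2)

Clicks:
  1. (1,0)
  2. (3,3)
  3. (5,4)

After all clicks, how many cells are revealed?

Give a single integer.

Answer: 12

Derivation:
Click 1 (1,0) count=1: revealed 1 new [(1,0)] -> total=1
Click 2 (3,3) count=1: revealed 1 new [(3,3)] -> total=2
Click 3 (5,4) count=0: revealed 10 new [(2,4) (2,5) (3,4) (3,5) (4,3) (4,4) (4,5) (5,3) (5,4) (5,5)] -> total=12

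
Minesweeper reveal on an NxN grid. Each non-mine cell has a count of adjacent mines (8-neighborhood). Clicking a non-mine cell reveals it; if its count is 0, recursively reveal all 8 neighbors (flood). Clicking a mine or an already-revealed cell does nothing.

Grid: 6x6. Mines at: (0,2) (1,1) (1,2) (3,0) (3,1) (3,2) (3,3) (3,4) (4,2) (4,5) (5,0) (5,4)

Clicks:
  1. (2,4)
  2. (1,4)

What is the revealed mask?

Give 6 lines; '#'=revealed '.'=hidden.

Click 1 (2,4) count=2: revealed 1 new [(2,4)] -> total=1
Click 2 (1,4) count=0: revealed 8 new [(0,3) (0,4) (0,5) (1,3) (1,4) (1,5) (2,3) (2,5)] -> total=9

Answer: ...###
...###
...###
......
......
......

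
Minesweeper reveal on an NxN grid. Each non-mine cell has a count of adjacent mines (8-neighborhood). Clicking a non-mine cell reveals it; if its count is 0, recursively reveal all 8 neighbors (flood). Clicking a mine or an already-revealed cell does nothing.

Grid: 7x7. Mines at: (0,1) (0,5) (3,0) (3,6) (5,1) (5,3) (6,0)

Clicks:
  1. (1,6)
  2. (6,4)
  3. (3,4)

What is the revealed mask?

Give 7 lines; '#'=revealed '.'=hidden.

Click 1 (1,6) count=1: revealed 1 new [(1,6)] -> total=1
Click 2 (6,4) count=1: revealed 1 new [(6,4)] -> total=2
Click 3 (3,4) count=0: revealed 23 new [(0,2) (0,3) (0,4) (1,1) (1,2) (1,3) (1,4) (1,5) (2,1) (2,2) (2,3) (2,4) (2,5) (3,1) (3,2) (3,3) (3,4) (3,5) (4,1) (4,2) (4,3) (4,4) (4,5)] -> total=25

Answer: ..###..
.######
.#####.
.#####.
.#####.
.......
....#..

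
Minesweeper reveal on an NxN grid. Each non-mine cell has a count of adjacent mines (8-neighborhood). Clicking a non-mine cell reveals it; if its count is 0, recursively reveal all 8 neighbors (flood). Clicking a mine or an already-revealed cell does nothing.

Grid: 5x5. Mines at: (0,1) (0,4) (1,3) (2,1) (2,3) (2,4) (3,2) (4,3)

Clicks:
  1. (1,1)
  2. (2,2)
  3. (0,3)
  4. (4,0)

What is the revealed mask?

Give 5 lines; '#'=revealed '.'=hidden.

Click 1 (1,1) count=2: revealed 1 new [(1,1)] -> total=1
Click 2 (2,2) count=4: revealed 1 new [(2,2)] -> total=2
Click 3 (0,3) count=2: revealed 1 new [(0,3)] -> total=3
Click 4 (4,0) count=0: revealed 4 new [(3,0) (3,1) (4,0) (4,1)] -> total=7

Answer: ...#.
.#...
..#..
##...
##...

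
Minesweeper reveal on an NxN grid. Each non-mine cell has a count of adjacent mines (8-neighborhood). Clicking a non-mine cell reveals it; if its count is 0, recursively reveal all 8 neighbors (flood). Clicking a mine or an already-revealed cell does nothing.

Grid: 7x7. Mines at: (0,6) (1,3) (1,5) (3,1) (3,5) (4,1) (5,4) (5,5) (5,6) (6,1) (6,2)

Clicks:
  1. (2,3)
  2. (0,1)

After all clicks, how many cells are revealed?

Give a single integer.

Answer: 10

Derivation:
Click 1 (2,3) count=1: revealed 1 new [(2,3)] -> total=1
Click 2 (0,1) count=0: revealed 9 new [(0,0) (0,1) (0,2) (1,0) (1,1) (1,2) (2,0) (2,1) (2,2)] -> total=10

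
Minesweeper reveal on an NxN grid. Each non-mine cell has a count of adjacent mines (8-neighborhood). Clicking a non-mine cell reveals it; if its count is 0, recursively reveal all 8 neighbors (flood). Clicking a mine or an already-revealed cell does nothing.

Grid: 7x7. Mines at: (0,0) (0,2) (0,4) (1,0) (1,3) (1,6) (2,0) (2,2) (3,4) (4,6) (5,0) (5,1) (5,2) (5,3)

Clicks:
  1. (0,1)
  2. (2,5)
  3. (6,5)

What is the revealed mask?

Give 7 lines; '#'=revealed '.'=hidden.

Answer: .#.....
.......
.....#.
.......
.......
....###
....###

Derivation:
Click 1 (0,1) count=3: revealed 1 new [(0,1)] -> total=1
Click 2 (2,5) count=2: revealed 1 new [(2,5)] -> total=2
Click 3 (6,5) count=0: revealed 6 new [(5,4) (5,5) (5,6) (6,4) (6,5) (6,6)] -> total=8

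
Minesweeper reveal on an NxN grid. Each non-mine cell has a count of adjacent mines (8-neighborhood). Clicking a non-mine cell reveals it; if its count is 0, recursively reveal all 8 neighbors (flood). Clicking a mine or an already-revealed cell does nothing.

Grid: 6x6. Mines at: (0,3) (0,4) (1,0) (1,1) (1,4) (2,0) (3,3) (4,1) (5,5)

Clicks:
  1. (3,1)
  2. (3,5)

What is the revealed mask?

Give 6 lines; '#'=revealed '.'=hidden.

Answer: ......
......
....##
.#..##
....##
......

Derivation:
Click 1 (3,1) count=2: revealed 1 new [(3,1)] -> total=1
Click 2 (3,5) count=0: revealed 6 new [(2,4) (2,5) (3,4) (3,5) (4,4) (4,5)] -> total=7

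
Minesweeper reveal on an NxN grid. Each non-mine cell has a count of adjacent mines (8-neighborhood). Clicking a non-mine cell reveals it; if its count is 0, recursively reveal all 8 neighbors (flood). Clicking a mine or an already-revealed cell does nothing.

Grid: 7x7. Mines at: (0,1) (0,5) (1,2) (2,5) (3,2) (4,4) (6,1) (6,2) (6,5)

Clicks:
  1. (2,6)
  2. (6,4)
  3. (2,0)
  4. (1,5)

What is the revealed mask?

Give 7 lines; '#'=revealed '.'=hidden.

Click 1 (2,6) count=1: revealed 1 new [(2,6)] -> total=1
Click 2 (6,4) count=1: revealed 1 new [(6,4)] -> total=2
Click 3 (2,0) count=0: revealed 10 new [(1,0) (1,1) (2,0) (2,1) (3,0) (3,1) (4,0) (4,1) (5,0) (5,1)] -> total=12
Click 4 (1,5) count=2: revealed 1 new [(1,5)] -> total=13

Answer: .......
##...#.
##....#
##.....
##.....
##.....
....#..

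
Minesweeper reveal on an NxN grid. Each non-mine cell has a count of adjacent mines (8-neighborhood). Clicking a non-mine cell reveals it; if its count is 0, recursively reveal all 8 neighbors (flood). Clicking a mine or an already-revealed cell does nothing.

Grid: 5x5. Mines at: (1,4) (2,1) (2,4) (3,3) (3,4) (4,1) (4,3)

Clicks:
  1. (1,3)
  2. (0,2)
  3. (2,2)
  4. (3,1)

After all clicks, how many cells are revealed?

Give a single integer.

Click 1 (1,3) count=2: revealed 1 new [(1,3)] -> total=1
Click 2 (0,2) count=0: revealed 7 new [(0,0) (0,1) (0,2) (0,3) (1,0) (1,1) (1,2)] -> total=8
Click 3 (2,2) count=2: revealed 1 new [(2,2)] -> total=9
Click 4 (3,1) count=2: revealed 1 new [(3,1)] -> total=10

Answer: 10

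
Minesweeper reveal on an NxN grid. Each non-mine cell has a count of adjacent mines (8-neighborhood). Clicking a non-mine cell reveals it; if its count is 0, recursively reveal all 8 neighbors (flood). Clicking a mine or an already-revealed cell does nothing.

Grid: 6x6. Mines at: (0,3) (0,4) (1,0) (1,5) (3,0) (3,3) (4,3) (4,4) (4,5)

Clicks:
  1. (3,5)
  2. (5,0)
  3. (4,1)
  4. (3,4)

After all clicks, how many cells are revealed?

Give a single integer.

Click 1 (3,5) count=2: revealed 1 new [(3,5)] -> total=1
Click 2 (5,0) count=0: revealed 6 new [(4,0) (4,1) (4,2) (5,0) (5,1) (5,2)] -> total=7
Click 3 (4,1) count=1: revealed 0 new [(none)] -> total=7
Click 4 (3,4) count=4: revealed 1 new [(3,4)] -> total=8

Answer: 8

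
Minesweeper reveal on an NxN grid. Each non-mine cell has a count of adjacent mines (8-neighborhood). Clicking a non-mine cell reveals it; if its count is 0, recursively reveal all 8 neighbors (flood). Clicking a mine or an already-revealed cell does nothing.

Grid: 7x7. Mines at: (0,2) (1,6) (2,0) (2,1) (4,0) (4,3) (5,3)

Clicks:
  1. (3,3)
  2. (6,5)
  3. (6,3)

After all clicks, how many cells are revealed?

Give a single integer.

Click 1 (3,3) count=1: revealed 1 new [(3,3)] -> total=1
Click 2 (6,5) count=0: revealed 25 new [(0,3) (0,4) (0,5) (1,2) (1,3) (1,4) (1,5) (2,2) (2,3) (2,4) (2,5) (2,6) (3,2) (3,4) (3,5) (3,6) (4,4) (4,5) (4,6) (5,4) (5,5) (5,6) (6,4) (6,5) (6,6)] -> total=26
Click 3 (6,3) count=1: revealed 1 new [(6,3)] -> total=27

Answer: 27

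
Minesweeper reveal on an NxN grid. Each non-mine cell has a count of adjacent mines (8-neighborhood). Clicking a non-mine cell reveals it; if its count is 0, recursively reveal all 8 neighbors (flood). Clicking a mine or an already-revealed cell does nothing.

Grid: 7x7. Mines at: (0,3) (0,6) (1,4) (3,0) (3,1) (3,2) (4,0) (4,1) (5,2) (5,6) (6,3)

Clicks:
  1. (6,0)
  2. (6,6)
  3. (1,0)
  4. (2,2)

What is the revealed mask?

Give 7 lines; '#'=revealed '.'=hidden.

Answer: ###....
###....
###....
.......
.......
##.....
##....#

Derivation:
Click 1 (6,0) count=0: revealed 4 new [(5,0) (5,1) (6,0) (6,1)] -> total=4
Click 2 (6,6) count=1: revealed 1 new [(6,6)] -> total=5
Click 3 (1,0) count=0: revealed 9 new [(0,0) (0,1) (0,2) (1,0) (1,1) (1,2) (2,0) (2,1) (2,2)] -> total=14
Click 4 (2,2) count=2: revealed 0 new [(none)] -> total=14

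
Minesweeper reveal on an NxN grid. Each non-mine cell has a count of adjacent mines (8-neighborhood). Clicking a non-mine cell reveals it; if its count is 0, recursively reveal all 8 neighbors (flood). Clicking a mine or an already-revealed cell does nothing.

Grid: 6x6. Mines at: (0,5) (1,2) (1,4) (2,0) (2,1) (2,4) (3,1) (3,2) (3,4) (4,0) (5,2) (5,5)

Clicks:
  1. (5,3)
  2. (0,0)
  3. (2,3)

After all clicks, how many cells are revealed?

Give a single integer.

Answer: 6

Derivation:
Click 1 (5,3) count=1: revealed 1 new [(5,3)] -> total=1
Click 2 (0,0) count=0: revealed 4 new [(0,0) (0,1) (1,0) (1,1)] -> total=5
Click 3 (2,3) count=5: revealed 1 new [(2,3)] -> total=6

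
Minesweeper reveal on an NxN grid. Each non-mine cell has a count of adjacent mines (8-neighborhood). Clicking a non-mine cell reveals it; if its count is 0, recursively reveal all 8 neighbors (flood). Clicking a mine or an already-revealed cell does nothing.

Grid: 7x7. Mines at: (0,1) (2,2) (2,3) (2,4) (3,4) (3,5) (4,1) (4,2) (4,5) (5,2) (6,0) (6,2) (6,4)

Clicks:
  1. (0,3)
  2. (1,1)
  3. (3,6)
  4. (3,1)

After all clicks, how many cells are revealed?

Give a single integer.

Click 1 (0,3) count=0: revealed 12 new [(0,2) (0,3) (0,4) (0,5) (0,6) (1,2) (1,3) (1,4) (1,5) (1,6) (2,5) (2,6)] -> total=12
Click 2 (1,1) count=2: revealed 1 new [(1,1)] -> total=13
Click 3 (3,6) count=2: revealed 1 new [(3,6)] -> total=14
Click 4 (3,1) count=3: revealed 1 new [(3,1)] -> total=15

Answer: 15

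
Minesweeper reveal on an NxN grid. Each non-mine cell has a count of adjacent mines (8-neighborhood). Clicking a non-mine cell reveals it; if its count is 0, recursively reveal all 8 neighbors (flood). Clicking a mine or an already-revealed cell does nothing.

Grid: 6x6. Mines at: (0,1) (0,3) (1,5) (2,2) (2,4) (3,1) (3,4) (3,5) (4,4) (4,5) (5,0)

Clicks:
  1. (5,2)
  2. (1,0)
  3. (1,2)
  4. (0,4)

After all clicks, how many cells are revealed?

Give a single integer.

Answer: 9

Derivation:
Click 1 (5,2) count=0: revealed 6 new [(4,1) (4,2) (4,3) (5,1) (5,2) (5,3)] -> total=6
Click 2 (1,0) count=1: revealed 1 new [(1,0)] -> total=7
Click 3 (1,2) count=3: revealed 1 new [(1,2)] -> total=8
Click 4 (0,4) count=2: revealed 1 new [(0,4)] -> total=9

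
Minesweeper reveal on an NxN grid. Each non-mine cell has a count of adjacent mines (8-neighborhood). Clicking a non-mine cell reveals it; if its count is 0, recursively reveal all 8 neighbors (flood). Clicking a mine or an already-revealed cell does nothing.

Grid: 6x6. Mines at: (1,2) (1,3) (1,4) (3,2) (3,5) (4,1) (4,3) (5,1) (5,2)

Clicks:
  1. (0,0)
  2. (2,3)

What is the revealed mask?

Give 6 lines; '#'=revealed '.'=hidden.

Click 1 (0,0) count=0: revealed 8 new [(0,0) (0,1) (1,0) (1,1) (2,0) (2,1) (3,0) (3,1)] -> total=8
Click 2 (2,3) count=4: revealed 1 new [(2,3)] -> total=9

Answer: ##....
##....
##.#..
##....
......
......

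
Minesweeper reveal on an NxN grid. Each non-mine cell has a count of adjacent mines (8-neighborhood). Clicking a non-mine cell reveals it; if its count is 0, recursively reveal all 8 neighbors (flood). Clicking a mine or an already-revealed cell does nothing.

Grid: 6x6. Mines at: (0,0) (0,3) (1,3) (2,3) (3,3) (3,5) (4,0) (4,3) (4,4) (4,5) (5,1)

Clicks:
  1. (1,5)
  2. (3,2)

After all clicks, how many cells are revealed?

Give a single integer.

Click 1 (1,5) count=0: revealed 6 new [(0,4) (0,5) (1,4) (1,5) (2,4) (2,5)] -> total=6
Click 2 (3,2) count=3: revealed 1 new [(3,2)] -> total=7

Answer: 7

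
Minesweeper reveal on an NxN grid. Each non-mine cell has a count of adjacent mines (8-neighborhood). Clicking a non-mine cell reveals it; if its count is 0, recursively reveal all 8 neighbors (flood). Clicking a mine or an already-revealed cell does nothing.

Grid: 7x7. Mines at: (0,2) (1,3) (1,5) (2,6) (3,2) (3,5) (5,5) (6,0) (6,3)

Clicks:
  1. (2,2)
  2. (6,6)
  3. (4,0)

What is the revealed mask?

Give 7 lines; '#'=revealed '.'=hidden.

Answer: ##.....
##.....
###....
##.....
##.....
##.....
......#

Derivation:
Click 1 (2,2) count=2: revealed 1 new [(2,2)] -> total=1
Click 2 (6,6) count=1: revealed 1 new [(6,6)] -> total=2
Click 3 (4,0) count=0: revealed 12 new [(0,0) (0,1) (1,0) (1,1) (2,0) (2,1) (3,0) (3,1) (4,0) (4,1) (5,0) (5,1)] -> total=14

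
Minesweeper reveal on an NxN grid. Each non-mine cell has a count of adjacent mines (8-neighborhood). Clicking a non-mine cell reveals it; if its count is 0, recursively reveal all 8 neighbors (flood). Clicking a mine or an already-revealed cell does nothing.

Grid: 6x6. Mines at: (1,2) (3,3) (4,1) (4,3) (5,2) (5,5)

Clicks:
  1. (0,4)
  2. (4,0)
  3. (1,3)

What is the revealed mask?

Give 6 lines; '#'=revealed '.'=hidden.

Click 1 (0,4) count=0: revealed 13 new [(0,3) (0,4) (0,5) (1,3) (1,4) (1,5) (2,3) (2,4) (2,5) (3,4) (3,5) (4,4) (4,5)] -> total=13
Click 2 (4,0) count=1: revealed 1 new [(4,0)] -> total=14
Click 3 (1,3) count=1: revealed 0 new [(none)] -> total=14

Answer: ...###
...###
...###
....##
#...##
......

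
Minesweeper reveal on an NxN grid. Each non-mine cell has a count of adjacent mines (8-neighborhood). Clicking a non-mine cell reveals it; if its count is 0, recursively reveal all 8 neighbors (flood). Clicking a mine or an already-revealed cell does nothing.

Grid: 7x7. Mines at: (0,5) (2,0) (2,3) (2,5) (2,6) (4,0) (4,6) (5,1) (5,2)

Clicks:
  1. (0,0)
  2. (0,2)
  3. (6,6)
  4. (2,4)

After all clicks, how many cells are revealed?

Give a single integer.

Click 1 (0,0) count=0: revealed 10 new [(0,0) (0,1) (0,2) (0,3) (0,4) (1,0) (1,1) (1,2) (1,3) (1,4)] -> total=10
Click 2 (0,2) count=0: revealed 0 new [(none)] -> total=10
Click 3 (6,6) count=0: revealed 14 new [(3,3) (3,4) (3,5) (4,3) (4,4) (4,5) (5,3) (5,4) (5,5) (5,6) (6,3) (6,4) (6,5) (6,6)] -> total=24
Click 4 (2,4) count=2: revealed 1 new [(2,4)] -> total=25

Answer: 25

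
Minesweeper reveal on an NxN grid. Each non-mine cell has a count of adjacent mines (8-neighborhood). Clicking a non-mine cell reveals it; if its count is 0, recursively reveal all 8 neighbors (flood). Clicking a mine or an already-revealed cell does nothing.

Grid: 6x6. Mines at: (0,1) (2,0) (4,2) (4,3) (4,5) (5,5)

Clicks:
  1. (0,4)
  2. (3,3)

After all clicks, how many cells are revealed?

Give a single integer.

Click 1 (0,4) count=0: revealed 19 new [(0,2) (0,3) (0,4) (0,5) (1,1) (1,2) (1,3) (1,4) (1,5) (2,1) (2,2) (2,3) (2,4) (2,5) (3,1) (3,2) (3,3) (3,4) (3,5)] -> total=19
Click 2 (3,3) count=2: revealed 0 new [(none)] -> total=19

Answer: 19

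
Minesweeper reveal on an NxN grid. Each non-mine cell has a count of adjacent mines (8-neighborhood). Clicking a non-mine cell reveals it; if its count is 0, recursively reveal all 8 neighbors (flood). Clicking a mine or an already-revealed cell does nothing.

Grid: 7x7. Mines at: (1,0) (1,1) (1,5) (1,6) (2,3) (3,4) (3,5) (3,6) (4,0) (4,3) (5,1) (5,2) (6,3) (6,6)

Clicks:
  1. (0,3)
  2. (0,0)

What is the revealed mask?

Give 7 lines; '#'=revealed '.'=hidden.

Answer: #.###..
..###..
.......
.......
.......
.......
.......

Derivation:
Click 1 (0,3) count=0: revealed 6 new [(0,2) (0,3) (0,4) (1,2) (1,3) (1,4)] -> total=6
Click 2 (0,0) count=2: revealed 1 new [(0,0)] -> total=7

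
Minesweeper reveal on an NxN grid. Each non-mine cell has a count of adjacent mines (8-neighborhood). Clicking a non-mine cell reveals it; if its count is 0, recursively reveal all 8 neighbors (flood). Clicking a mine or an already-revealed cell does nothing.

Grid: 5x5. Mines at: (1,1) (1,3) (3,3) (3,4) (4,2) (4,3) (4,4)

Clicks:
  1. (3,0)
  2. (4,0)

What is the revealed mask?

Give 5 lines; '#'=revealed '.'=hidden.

Click 1 (3,0) count=0: revealed 6 new [(2,0) (2,1) (3,0) (3,1) (4,0) (4,1)] -> total=6
Click 2 (4,0) count=0: revealed 0 new [(none)] -> total=6

Answer: .....
.....
##...
##...
##...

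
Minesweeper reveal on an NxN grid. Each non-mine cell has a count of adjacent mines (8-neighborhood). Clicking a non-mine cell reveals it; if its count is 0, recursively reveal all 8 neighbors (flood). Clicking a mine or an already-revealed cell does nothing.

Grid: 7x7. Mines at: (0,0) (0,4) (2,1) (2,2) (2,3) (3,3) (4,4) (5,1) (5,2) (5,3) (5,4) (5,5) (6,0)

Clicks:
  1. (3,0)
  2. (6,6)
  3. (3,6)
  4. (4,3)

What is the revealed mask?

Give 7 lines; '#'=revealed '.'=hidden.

Answer: .....##
....###
....###
#...###
...#.##
.......
......#

Derivation:
Click 1 (3,0) count=1: revealed 1 new [(3,0)] -> total=1
Click 2 (6,6) count=1: revealed 1 new [(6,6)] -> total=2
Click 3 (3,6) count=0: revealed 13 new [(0,5) (0,6) (1,4) (1,5) (1,6) (2,4) (2,5) (2,6) (3,4) (3,5) (3,6) (4,5) (4,6)] -> total=15
Click 4 (4,3) count=5: revealed 1 new [(4,3)] -> total=16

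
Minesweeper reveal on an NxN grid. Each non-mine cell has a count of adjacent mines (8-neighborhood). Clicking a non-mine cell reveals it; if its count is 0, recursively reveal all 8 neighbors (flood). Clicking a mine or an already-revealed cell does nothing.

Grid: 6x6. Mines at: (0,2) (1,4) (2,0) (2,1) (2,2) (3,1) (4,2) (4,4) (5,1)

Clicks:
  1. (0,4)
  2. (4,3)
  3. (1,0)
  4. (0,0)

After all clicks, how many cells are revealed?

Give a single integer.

Answer: 6

Derivation:
Click 1 (0,4) count=1: revealed 1 new [(0,4)] -> total=1
Click 2 (4,3) count=2: revealed 1 new [(4,3)] -> total=2
Click 3 (1,0) count=2: revealed 1 new [(1,0)] -> total=3
Click 4 (0,0) count=0: revealed 3 new [(0,0) (0,1) (1,1)] -> total=6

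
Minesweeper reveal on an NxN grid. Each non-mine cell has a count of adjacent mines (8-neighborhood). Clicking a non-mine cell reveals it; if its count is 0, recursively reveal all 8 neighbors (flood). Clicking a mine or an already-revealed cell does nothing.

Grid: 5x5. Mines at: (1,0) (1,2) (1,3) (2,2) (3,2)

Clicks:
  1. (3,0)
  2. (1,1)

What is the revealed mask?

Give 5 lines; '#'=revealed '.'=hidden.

Click 1 (3,0) count=0: revealed 6 new [(2,0) (2,1) (3,0) (3,1) (4,0) (4,1)] -> total=6
Click 2 (1,1) count=3: revealed 1 new [(1,1)] -> total=7

Answer: .....
.#...
##...
##...
##...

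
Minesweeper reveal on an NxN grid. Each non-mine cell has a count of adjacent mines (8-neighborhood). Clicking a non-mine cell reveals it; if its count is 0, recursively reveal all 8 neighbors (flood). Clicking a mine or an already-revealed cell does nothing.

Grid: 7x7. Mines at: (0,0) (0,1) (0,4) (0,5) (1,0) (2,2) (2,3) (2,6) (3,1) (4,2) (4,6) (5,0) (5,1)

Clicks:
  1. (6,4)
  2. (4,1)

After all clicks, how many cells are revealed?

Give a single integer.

Answer: 17

Derivation:
Click 1 (6,4) count=0: revealed 16 new [(3,3) (3,4) (3,5) (4,3) (4,4) (4,5) (5,2) (5,3) (5,4) (5,5) (5,6) (6,2) (6,3) (6,4) (6,5) (6,6)] -> total=16
Click 2 (4,1) count=4: revealed 1 new [(4,1)] -> total=17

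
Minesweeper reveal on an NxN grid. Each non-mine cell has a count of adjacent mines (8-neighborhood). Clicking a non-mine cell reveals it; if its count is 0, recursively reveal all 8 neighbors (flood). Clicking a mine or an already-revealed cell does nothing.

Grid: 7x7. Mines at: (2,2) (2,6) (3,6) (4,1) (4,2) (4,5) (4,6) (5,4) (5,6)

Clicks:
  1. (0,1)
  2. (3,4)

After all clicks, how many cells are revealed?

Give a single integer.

Answer: 24

Derivation:
Click 1 (0,1) count=0: revealed 24 new [(0,0) (0,1) (0,2) (0,3) (0,4) (0,5) (0,6) (1,0) (1,1) (1,2) (1,3) (1,4) (1,5) (1,6) (2,0) (2,1) (2,3) (2,4) (2,5) (3,0) (3,1) (3,3) (3,4) (3,5)] -> total=24
Click 2 (3,4) count=1: revealed 0 new [(none)] -> total=24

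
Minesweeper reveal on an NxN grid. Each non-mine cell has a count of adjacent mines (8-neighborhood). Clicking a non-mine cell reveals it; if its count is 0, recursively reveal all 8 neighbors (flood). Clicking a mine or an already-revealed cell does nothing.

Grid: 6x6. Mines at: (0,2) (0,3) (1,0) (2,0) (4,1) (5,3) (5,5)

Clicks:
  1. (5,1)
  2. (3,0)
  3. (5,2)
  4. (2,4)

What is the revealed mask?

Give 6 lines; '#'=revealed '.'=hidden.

Answer: ....##
.#####
.#####
######
..####
.##...

Derivation:
Click 1 (5,1) count=1: revealed 1 new [(5,1)] -> total=1
Click 2 (3,0) count=2: revealed 1 new [(3,0)] -> total=2
Click 3 (5,2) count=2: revealed 1 new [(5,2)] -> total=3
Click 4 (2,4) count=0: revealed 21 new [(0,4) (0,5) (1,1) (1,2) (1,3) (1,4) (1,5) (2,1) (2,2) (2,3) (2,4) (2,5) (3,1) (3,2) (3,3) (3,4) (3,5) (4,2) (4,3) (4,4) (4,5)] -> total=24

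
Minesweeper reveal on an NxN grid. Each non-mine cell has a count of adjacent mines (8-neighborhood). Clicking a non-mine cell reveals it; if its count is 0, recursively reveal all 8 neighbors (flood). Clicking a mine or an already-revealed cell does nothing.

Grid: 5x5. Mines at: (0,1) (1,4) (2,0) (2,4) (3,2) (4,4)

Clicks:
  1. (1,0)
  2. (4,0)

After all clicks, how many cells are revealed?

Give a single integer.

Click 1 (1,0) count=2: revealed 1 new [(1,0)] -> total=1
Click 2 (4,0) count=0: revealed 4 new [(3,0) (3,1) (4,0) (4,1)] -> total=5

Answer: 5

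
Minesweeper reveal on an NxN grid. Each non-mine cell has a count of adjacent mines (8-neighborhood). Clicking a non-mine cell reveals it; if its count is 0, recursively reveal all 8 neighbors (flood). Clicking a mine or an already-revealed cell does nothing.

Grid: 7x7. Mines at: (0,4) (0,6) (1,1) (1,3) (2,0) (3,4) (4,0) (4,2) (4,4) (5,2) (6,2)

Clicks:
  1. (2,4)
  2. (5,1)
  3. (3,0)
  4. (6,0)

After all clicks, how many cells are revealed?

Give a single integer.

Click 1 (2,4) count=2: revealed 1 new [(2,4)] -> total=1
Click 2 (5,1) count=4: revealed 1 new [(5,1)] -> total=2
Click 3 (3,0) count=2: revealed 1 new [(3,0)] -> total=3
Click 4 (6,0) count=0: revealed 3 new [(5,0) (6,0) (6,1)] -> total=6

Answer: 6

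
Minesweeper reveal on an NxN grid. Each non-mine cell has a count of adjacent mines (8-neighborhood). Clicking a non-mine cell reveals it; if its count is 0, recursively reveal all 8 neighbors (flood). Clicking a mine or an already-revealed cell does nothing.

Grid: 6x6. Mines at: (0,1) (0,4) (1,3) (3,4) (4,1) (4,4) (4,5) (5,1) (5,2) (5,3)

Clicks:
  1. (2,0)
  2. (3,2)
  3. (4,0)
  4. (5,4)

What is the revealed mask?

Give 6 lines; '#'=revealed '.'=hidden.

Click 1 (2,0) count=0: revealed 9 new [(1,0) (1,1) (1,2) (2,0) (2,1) (2,2) (3,0) (3,1) (3,2)] -> total=9
Click 2 (3,2) count=1: revealed 0 new [(none)] -> total=9
Click 3 (4,0) count=2: revealed 1 new [(4,0)] -> total=10
Click 4 (5,4) count=3: revealed 1 new [(5,4)] -> total=11

Answer: ......
###...
###...
###...
#.....
....#.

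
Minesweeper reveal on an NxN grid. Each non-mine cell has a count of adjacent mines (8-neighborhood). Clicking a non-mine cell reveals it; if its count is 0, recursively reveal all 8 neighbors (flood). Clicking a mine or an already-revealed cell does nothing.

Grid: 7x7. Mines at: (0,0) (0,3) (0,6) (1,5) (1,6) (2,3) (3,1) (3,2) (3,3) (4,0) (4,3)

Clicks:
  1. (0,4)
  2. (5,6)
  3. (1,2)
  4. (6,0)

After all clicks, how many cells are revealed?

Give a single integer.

Click 1 (0,4) count=2: revealed 1 new [(0,4)] -> total=1
Click 2 (5,6) count=0: revealed 23 new [(2,4) (2,5) (2,6) (3,4) (3,5) (3,6) (4,4) (4,5) (4,6) (5,0) (5,1) (5,2) (5,3) (5,4) (5,5) (5,6) (6,0) (6,1) (6,2) (6,3) (6,4) (6,5) (6,6)] -> total=24
Click 3 (1,2) count=2: revealed 1 new [(1,2)] -> total=25
Click 4 (6,0) count=0: revealed 0 new [(none)] -> total=25

Answer: 25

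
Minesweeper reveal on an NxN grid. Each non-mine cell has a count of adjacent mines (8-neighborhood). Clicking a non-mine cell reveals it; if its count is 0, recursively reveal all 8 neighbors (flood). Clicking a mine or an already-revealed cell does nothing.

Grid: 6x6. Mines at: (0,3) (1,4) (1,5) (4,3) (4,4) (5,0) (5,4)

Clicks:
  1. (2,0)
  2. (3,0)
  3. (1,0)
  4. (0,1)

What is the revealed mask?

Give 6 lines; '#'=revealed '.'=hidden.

Answer: ###...
####..
####..
####..
###...
......

Derivation:
Click 1 (2,0) count=0: revealed 18 new [(0,0) (0,1) (0,2) (1,0) (1,1) (1,2) (1,3) (2,0) (2,1) (2,2) (2,3) (3,0) (3,1) (3,2) (3,3) (4,0) (4,1) (4,2)] -> total=18
Click 2 (3,0) count=0: revealed 0 new [(none)] -> total=18
Click 3 (1,0) count=0: revealed 0 new [(none)] -> total=18
Click 4 (0,1) count=0: revealed 0 new [(none)] -> total=18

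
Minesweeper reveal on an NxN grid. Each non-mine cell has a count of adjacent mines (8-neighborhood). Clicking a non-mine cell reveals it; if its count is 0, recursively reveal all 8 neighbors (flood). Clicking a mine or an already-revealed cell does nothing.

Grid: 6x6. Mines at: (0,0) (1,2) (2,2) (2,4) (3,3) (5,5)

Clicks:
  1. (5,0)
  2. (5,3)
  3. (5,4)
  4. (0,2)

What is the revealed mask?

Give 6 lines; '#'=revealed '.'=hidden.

Answer: ..#...
##....
##....
###...
#####.
#####.

Derivation:
Click 1 (5,0) count=0: revealed 17 new [(1,0) (1,1) (2,0) (2,1) (3,0) (3,1) (3,2) (4,0) (4,1) (4,2) (4,3) (4,4) (5,0) (5,1) (5,2) (5,3) (5,4)] -> total=17
Click 2 (5,3) count=0: revealed 0 new [(none)] -> total=17
Click 3 (5,4) count=1: revealed 0 new [(none)] -> total=17
Click 4 (0,2) count=1: revealed 1 new [(0,2)] -> total=18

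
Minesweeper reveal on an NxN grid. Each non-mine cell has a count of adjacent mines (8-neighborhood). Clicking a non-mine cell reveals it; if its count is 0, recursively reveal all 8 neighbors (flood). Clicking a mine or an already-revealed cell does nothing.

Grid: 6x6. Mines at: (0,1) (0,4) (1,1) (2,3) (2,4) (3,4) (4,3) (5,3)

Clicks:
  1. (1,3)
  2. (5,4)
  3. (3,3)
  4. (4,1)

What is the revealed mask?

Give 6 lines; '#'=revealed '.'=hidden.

Click 1 (1,3) count=3: revealed 1 new [(1,3)] -> total=1
Click 2 (5,4) count=2: revealed 1 new [(5,4)] -> total=2
Click 3 (3,3) count=4: revealed 1 new [(3,3)] -> total=3
Click 4 (4,1) count=0: revealed 12 new [(2,0) (2,1) (2,2) (3,0) (3,1) (3,2) (4,0) (4,1) (4,2) (5,0) (5,1) (5,2)] -> total=15

Answer: ......
...#..
###...
####..
###...
###.#.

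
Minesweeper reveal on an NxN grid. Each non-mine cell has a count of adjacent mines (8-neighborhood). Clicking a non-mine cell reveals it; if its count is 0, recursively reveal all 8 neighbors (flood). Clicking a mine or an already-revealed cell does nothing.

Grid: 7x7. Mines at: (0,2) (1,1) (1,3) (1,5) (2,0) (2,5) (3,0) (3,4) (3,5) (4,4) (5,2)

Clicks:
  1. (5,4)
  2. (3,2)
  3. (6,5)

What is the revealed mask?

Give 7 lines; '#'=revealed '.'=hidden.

Answer: .......
.......
.###...
.###...
.###.##
...####
...####

Derivation:
Click 1 (5,4) count=1: revealed 1 new [(5,4)] -> total=1
Click 2 (3,2) count=0: revealed 9 new [(2,1) (2,2) (2,3) (3,1) (3,2) (3,3) (4,1) (4,2) (4,3)] -> total=10
Click 3 (6,5) count=0: revealed 9 new [(4,5) (4,6) (5,3) (5,5) (5,6) (6,3) (6,4) (6,5) (6,6)] -> total=19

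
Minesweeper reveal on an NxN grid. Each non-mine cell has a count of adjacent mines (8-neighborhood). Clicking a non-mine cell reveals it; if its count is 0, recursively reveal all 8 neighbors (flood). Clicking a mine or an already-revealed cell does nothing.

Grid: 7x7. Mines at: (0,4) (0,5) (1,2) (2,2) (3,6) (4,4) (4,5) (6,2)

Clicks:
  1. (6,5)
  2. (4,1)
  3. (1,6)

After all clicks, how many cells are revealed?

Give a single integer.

Answer: 28

Derivation:
Click 1 (6,5) count=0: revealed 8 new [(5,3) (5,4) (5,5) (5,6) (6,3) (6,4) (6,5) (6,6)] -> total=8
Click 2 (4,1) count=0: revealed 19 new [(0,0) (0,1) (1,0) (1,1) (2,0) (2,1) (3,0) (3,1) (3,2) (3,3) (4,0) (4,1) (4,2) (4,3) (5,0) (5,1) (5,2) (6,0) (6,1)] -> total=27
Click 3 (1,6) count=1: revealed 1 new [(1,6)] -> total=28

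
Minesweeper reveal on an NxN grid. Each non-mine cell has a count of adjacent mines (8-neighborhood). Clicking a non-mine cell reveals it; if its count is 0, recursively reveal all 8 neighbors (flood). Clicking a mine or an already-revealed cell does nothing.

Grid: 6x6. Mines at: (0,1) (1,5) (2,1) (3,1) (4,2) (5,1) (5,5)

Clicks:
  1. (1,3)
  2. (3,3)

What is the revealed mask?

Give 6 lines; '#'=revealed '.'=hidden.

Answer: ..###.
..###.
..####
..####
...###
......

Derivation:
Click 1 (1,3) count=0: revealed 17 new [(0,2) (0,3) (0,4) (1,2) (1,3) (1,4) (2,2) (2,3) (2,4) (2,5) (3,2) (3,3) (3,4) (3,5) (4,3) (4,4) (4,5)] -> total=17
Click 2 (3,3) count=1: revealed 0 new [(none)] -> total=17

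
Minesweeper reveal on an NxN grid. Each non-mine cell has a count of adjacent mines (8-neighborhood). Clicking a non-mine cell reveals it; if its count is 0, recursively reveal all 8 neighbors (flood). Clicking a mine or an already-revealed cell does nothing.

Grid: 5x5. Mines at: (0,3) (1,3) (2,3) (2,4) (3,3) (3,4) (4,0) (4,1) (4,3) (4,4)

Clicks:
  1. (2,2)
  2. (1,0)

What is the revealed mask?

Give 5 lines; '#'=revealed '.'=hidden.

Click 1 (2,2) count=3: revealed 1 new [(2,2)] -> total=1
Click 2 (1,0) count=0: revealed 11 new [(0,0) (0,1) (0,2) (1,0) (1,1) (1,2) (2,0) (2,1) (3,0) (3,1) (3,2)] -> total=12

Answer: ###..
###..
###..
###..
.....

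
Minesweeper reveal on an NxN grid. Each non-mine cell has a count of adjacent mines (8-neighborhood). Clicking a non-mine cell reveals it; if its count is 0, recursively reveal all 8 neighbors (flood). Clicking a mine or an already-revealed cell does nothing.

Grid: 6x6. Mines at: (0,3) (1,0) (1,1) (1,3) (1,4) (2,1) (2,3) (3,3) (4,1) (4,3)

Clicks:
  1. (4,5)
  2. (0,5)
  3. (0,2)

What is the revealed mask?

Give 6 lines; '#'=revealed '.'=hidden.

Click 1 (4,5) count=0: revealed 8 new [(2,4) (2,5) (3,4) (3,5) (4,4) (4,5) (5,4) (5,5)] -> total=8
Click 2 (0,5) count=1: revealed 1 new [(0,5)] -> total=9
Click 3 (0,2) count=3: revealed 1 new [(0,2)] -> total=10

Answer: ..#..#
......
....##
....##
....##
....##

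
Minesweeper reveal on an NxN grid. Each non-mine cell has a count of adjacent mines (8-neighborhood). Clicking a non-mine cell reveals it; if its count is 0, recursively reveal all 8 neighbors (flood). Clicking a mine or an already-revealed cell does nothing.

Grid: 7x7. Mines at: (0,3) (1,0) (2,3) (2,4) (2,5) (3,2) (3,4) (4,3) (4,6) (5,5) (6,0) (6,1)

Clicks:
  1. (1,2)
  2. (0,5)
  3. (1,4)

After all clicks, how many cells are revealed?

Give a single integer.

Answer: 7

Derivation:
Click 1 (1,2) count=2: revealed 1 new [(1,2)] -> total=1
Click 2 (0,5) count=0: revealed 6 new [(0,4) (0,5) (0,6) (1,4) (1,5) (1,6)] -> total=7
Click 3 (1,4) count=4: revealed 0 new [(none)] -> total=7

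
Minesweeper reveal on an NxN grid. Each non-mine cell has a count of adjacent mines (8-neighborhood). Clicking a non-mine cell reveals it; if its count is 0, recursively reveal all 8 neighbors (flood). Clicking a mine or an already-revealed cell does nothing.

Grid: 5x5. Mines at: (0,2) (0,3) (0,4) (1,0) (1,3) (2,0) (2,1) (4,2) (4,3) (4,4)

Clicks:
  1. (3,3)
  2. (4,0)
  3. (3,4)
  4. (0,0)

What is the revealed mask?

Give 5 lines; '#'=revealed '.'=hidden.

Answer: #....
.....
.....
##.##
##...

Derivation:
Click 1 (3,3) count=3: revealed 1 new [(3,3)] -> total=1
Click 2 (4,0) count=0: revealed 4 new [(3,0) (3,1) (4,0) (4,1)] -> total=5
Click 3 (3,4) count=2: revealed 1 new [(3,4)] -> total=6
Click 4 (0,0) count=1: revealed 1 new [(0,0)] -> total=7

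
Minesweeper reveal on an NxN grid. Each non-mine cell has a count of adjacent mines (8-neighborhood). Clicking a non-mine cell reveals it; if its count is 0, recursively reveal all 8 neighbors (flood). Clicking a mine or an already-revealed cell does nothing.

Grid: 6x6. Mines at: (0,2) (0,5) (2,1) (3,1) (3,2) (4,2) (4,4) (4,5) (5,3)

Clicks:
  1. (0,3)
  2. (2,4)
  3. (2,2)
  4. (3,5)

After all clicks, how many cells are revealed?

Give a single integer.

Click 1 (0,3) count=1: revealed 1 new [(0,3)] -> total=1
Click 2 (2,4) count=0: revealed 9 new [(1,3) (1,4) (1,5) (2,3) (2,4) (2,5) (3,3) (3,4) (3,5)] -> total=10
Click 3 (2,2) count=3: revealed 1 new [(2,2)] -> total=11
Click 4 (3,5) count=2: revealed 0 new [(none)] -> total=11

Answer: 11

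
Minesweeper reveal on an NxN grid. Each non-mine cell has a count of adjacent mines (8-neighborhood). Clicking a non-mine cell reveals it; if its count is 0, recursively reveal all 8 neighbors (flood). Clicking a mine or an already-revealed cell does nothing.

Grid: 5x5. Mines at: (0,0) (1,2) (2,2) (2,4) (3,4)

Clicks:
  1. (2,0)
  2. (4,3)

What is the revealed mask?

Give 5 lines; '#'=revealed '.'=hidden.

Answer: .....
##...
##...
####.
####.

Derivation:
Click 1 (2,0) count=0: revealed 12 new [(1,0) (1,1) (2,0) (2,1) (3,0) (3,1) (3,2) (3,3) (4,0) (4,1) (4,2) (4,3)] -> total=12
Click 2 (4,3) count=1: revealed 0 new [(none)] -> total=12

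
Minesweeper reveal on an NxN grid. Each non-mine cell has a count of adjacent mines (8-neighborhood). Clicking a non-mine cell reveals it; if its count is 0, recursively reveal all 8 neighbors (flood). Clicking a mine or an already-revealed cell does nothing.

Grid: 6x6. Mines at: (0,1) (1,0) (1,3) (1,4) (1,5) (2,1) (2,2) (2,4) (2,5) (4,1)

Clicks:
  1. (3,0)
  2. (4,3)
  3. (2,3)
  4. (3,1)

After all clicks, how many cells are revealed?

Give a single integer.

Click 1 (3,0) count=2: revealed 1 new [(3,0)] -> total=1
Click 2 (4,3) count=0: revealed 12 new [(3,2) (3,3) (3,4) (3,5) (4,2) (4,3) (4,4) (4,5) (5,2) (5,3) (5,4) (5,5)] -> total=13
Click 3 (2,3) count=4: revealed 1 new [(2,3)] -> total=14
Click 4 (3,1) count=3: revealed 1 new [(3,1)] -> total=15

Answer: 15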